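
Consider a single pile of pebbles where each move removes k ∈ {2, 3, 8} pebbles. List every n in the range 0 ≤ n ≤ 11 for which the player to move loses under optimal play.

0, 1, 5, 6, 10, 11

Grundy values for subtraction set {2, 3, 8}:
k:     0  1  2  3  4  5  6  7  8  9 10 11
g(k):  0  0  1  1  2  0  0  1  1  2  0  0
The P-positions (g = 0) in 0..11 are 0, 1, 5, 6, 10, 11.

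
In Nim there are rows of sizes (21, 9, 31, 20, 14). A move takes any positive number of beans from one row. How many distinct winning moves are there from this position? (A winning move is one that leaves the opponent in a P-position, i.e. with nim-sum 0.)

3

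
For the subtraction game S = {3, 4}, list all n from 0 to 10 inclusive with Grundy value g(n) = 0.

0, 1, 2, 7, 8, 9

Compute g(0), g(1), … for moves {3, 4}:
g(0) = mex{} = 0
g(1) = mex{} = 0
g(2) = mex{} = 0
g(3) = mex{0} = 1
g(4) = mex{0} = 1
g(5) = mex{0} = 1
g(6) = mex{0,1} = 2
g(7) = mex{1} = 0
g(8) = mex{1} = 0
g(9) = mex{1,2} = 0
g(10) = mex{0,2} = 1
The P-positions (g = 0) in 0..10 are 0, 1, 2, 7, 8, 9.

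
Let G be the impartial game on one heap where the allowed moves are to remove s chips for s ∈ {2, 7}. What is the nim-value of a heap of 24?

Compute g(0), g(1), … for moves {2, 7}:
k:     0  1  2  3  4  5  6  7  8  9 10 11 12 13 14 15 16 17 18 19 20 21 22 23 24
g(k):  0  0  1  1  0  0  1  1  2  0  0  1  1  0  0  1  1  2  0  0  1  1  0  0  1
So g(24) = 1.

1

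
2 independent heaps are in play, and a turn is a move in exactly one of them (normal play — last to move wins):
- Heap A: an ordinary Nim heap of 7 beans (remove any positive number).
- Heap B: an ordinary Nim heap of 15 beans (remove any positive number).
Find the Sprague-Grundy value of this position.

Heap A is a plain Nim heap of size 7, so its Grundy value is 7.
Heap B is a plain Nim heap of size 15, so its Grundy value is 15.
The value of a disjunctive sum is the nim-sum of the parts.
Combined value = 7 ⊕ 15 = 8.

8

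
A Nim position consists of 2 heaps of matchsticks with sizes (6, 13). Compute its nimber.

11

Compute the nim-sum pairwise:
6 XOR 13 = 11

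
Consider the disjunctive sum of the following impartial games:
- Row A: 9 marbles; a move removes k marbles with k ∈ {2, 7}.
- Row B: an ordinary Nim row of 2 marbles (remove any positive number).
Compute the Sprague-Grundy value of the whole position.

2

For row A, compute g(0), g(1), … with moves {2, 7}:
k:     0  1  2  3  4  5  6  7  8  9
g(k):  0  0  1  1  0  0  1  1  2  0
So g(9) = 0.
Row B is a plain Nim row of size 2, so its Grundy value is 2.
By the Sprague-Grundy theorem, the Grundy value of a sum of independent games is the XOR of the component values.
Combined value = 0 XOR 2 = 2.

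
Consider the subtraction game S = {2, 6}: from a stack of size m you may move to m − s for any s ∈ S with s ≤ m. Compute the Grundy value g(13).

Build the Grundy sequence with g(k) = mex{g(k−s) : s ∈ {2, 6}, s ≤ k}:
k:     0  1  2  3  4  5  6  7  8  9 10 11 12 13
g(k):  0  0  1  1  0  0  1  1  0  0  1  1  0  0
So g(13) = 0.

0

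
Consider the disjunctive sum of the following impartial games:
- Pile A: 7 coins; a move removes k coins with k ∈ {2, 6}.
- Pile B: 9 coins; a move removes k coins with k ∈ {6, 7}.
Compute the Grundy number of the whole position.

Grundy values for pile A (subtraction set {2, 6}):
g(0) = mex{} = 0
g(1) = mex{} = 0
g(2) = mex{0} = 1
g(3) = mex{0} = 1
g(4) = mex{1} = 0
g(5) = mex{1} = 0
g(6) = mex{0} = 1
g(7) = mex{0} = 1
So g(7) = 1.
For pile B, compute g(0), g(1), … with moves {6, 7}:
g(0) = mex{} = 0
g(1) = mex{} = 0
g(2) = mex{} = 0
g(3) = mex{} = 0
g(4) = mex{} = 0
g(5) = mex{} = 0
g(6) = mex{0} = 1
g(7) = mex{0} = 1
g(8) = mex{0} = 1
g(9) = mex{0} = 1
So g(9) = 1.
The value of a disjunctive sum is the nim-sum of the parts.
Combined value = 1 ⊕ 1 = 0.

0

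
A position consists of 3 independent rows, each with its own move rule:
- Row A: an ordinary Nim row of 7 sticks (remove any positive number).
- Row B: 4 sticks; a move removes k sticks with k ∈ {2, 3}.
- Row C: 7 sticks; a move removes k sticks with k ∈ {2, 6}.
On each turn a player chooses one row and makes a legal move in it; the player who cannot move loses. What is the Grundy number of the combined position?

Row A is a plain Nim row of size 7, so its Grundy value is 7.
Grundy values for row B (subtraction set {2, 3}):
k:     0  1  2  3  4
g(k):  0  0  1  1  2
So g(4) = 2.
Build the Grundy sequence for row C with g(k) = mex{g(k−s) : s ∈ {2, 6}, s ≤ k}:
g(0) = mex{} = 0
g(1) = mex{} = 0
g(2) = mex{0} = 1
g(3) = mex{0} = 1
g(4) = mex{1} = 0
g(5) = mex{1} = 0
g(6) = mex{0} = 1
g(7) = mex{0} = 1
So g(7) = 1.
By the Sprague-Grundy theorem, the Grundy value of a sum of independent games is the XOR of the component values.
Combined value = 7 ⊕ 2 ⊕ 1 = 4.

4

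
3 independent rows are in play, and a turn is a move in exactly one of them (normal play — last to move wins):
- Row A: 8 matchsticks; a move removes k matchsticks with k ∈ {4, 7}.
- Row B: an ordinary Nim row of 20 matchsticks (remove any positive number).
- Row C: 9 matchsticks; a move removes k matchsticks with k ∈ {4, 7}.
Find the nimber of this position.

20

Grundy values for row A (subtraction set {4, 7}):
g(0) = mex{} = 0
g(1) = mex{} = 0
g(2) = mex{} = 0
g(3) = mex{} = 0
g(4) = mex{0} = 1
g(5) = mex{0} = 1
g(6) = mex{0} = 1
g(7) = mex{0} = 1
g(8) = mex{0,1} = 2
So g(8) = 2.
Row B is a plain Nim row of size 20, so its Grundy value is 20.
For row C, compute g(0), g(1), … with moves {4, 7}:
g(0) = mex{} = 0
g(1) = mex{} = 0
g(2) = mex{} = 0
g(3) = mex{} = 0
g(4) = mex{0} = 1
g(5) = mex{0} = 1
g(6) = mex{0} = 1
g(7) = mex{0} = 1
g(8) = mex{0,1} = 2
g(9) = mex{0,1} = 2
So g(9) = 2.
The value of a disjunctive sum is the nim-sum of the parts.
Combined value = 2 ⊕ 20 ⊕ 2 = 20.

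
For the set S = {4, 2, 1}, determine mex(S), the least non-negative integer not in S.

0

0 is not in the set, so the mex is 0.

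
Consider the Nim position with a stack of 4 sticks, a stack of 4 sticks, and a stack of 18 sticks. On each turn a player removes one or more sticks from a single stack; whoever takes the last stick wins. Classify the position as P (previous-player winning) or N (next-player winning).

Write each in binary and XOR column by column:
  00100  (4)
  00100  (4)
  10010  (18)
  -----
  10010  (18)
The nim-sum is 18 ≠ 0, so this is an N-position: the player to move can win.

N-position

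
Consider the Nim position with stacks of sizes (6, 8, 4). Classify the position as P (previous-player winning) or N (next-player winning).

N-position

Write each in binary and XOR column by column:
  0110  (6)
  1000  (8)
  0100  (4)
  ----
  1010  (10)
The nim-sum is 10 ≠ 0, so this is an N-position: the player to move can win.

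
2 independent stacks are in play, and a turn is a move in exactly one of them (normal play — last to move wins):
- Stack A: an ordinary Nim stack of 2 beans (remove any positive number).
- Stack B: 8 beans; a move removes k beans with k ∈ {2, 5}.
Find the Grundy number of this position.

2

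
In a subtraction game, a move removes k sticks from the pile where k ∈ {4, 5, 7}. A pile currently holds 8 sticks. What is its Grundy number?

Compute g(0), g(1), … for moves {4, 5, 7}:
k:     0  1  2  3  4  5  6  7  8
g(k):  0  0  0  0  1  1  1  1  2
So g(8) = 2.

2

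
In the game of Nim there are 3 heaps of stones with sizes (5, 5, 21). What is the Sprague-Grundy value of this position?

21

Bitwise XOR of the heap sizes:
  00101  (5)
  00101  (5)
  10101  (21)
  -----
  10101  (21)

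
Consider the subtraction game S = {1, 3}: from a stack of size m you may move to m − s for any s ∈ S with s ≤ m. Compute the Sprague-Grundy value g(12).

0

Grundy values for subtraction set {1, 3}:
g(0) = mex{} = 0
g(1) = mex{0} = 1
g(2) = mex{1} = 0
g(3) = mex{0} = 1
g(4) = mex{1} = 0
g(5) = mex{0} = 1
g(6) = mex{1} = 0
g(7) = mex{0} = 1
g(8) = mex{1} = 0
g(9) = mex{0} = 1
g(10) = mex{1} = 0
g(11) = mex{0} = 1
g(12) = mex{1} = 0
So g(12) = 0.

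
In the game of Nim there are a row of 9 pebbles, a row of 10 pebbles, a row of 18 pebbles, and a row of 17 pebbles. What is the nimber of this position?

Write each in binary and XOR column by column:
  01001  (9)
  01010  (10)
  10010  (18)
  10001  (17)
  -----
  00000  (0)

0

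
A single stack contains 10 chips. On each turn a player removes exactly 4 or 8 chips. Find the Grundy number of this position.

Compute g(0), g(1), … for moves {4, 8}:
k:     0  1  2  3  4  5  6  7  8  9 10
g(k):  0  0  0  0  1  1  1  1  2  2  2
So g(10) = 2.

2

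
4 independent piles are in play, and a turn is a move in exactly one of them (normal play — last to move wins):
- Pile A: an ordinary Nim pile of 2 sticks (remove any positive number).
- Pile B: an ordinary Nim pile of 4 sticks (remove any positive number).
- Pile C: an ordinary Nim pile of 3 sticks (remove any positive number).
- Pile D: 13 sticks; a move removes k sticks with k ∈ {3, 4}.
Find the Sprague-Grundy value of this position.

7

Pile A is a plain Nim pile of size 2, so its Grundy value is 2.
Pile B is a plain Nim pile of size 4, so its Grundy value is 4.
Pile C is a plain Nim pile of size 3, so its Grundy value is 3.
For pile D, compute g(0), g(1), … with moves {3, 4}:
g(0) = mex{} = 0
g(1) = mex{} = 0
g(2) = mex{} = 0
g(3) = mex{0} = 1
g(4) = mex{0} = 1
g(5) = mex{0} = 1
g(6) = mex{0,1} = 2
g(7) = mex{1} = 0
g(8) = mex{1} = 0
g(9) = mex{1,2} = 0
g(10) = mex{0,2} = 1
g(11) = mex{0} = 1
g(12) = mex{0} = 1
g(13) = mex{0,1} = 2
So g(13) = 2.
The value of a disjunctive sum is the nim-sum of the parts.
Combined value = 2 ⊕ 4 ⊕ 3 ⊕ 2 = 7.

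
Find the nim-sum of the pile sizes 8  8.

0

Nim-sum: 8 XOR 8 = 0.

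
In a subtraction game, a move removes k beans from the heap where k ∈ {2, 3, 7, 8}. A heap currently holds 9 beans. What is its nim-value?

2

Compute g(0), g(1), … for moves {2, 3, 7, 8}:
k:     0  1  2  3  4  5  6  7  8  9
g(k):  0  0  1  1  2  0  0  1  1  2
So g(9) = 2.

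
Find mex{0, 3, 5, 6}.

1

0 is in the set but 1 is not, so the mex is 1.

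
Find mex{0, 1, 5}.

2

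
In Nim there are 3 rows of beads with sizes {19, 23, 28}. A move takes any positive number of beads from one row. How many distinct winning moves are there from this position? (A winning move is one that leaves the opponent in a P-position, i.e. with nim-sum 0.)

3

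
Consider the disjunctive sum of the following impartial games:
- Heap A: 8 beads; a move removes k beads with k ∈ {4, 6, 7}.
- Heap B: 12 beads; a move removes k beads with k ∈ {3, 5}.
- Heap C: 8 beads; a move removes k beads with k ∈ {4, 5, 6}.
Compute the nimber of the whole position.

Build the Grundy sequence for heap A with g(k) = mex{g(k−s) : s ∈ {4, 6, 7}, s ≤ k}:
k:     0  1  2  3  4  5  6  7  8
g(k):  0  0  0  0  1  1  1  1  2
So g(8) = 2.
Grundy values for heap B (subtraction set {3, 5}):
g(0) = mex{} = 0
g(1) = mex{} = 0
g(2) = mex{} = 0
g(3) = mex{0} = 1
g(4) = mex{0} = 1
g(5) = mex{0} = 1
g(6) = mex{0,1} = 2
g(7) = mex{0,1} = 2
g(8) = mex{1} = 0
g(9) = mex{1,2} = 0
g(10) = mex{1,2} = 0
g(11) = mex{0,2} = 1
g(12) = mex{0,2} = 1
So g(12) = 1.
Grundy values for heap C (subtraction set {4, 5, 6}):
g(0) = mex{} = 0
g(1) = mex{} = 0
g(2) = mex{} = 0
g(3) = mex{} = 0
g(4) = mex{0} = 1
g(5) = mex{0} = 1
g(6) = mex{0} = 1
g(7) = mex{0} = 1
g(8) = mex{0,1} = 2
So g(8) = 2.
By the Sprague-Grundy theorem, the Grundy value of a sum of independent games is the XOR of the component values.
Combined value = 2 ⊕ 1 ⊕ 2 = 1.

1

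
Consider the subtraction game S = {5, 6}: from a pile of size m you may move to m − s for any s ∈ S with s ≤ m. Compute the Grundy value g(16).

1

Grundy values for subtraction set {5, 6}:
k:     0  1  2  3  4  5  6  7  8  9 10 11 12 13 14 15 16
g(k):  0  0  0  0  0  1  1  1  1  1  2  0  0  0  0  0  1
So g(16) = 1.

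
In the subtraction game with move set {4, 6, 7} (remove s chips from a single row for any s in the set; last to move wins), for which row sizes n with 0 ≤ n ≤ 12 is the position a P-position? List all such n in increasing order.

0, 1, 2, 3, 11, 12

Build the Grundy sequence with g(k) = mex{g(k−s) : s ∈ {4, 6, 7}, s ≤ k}:
g(0) = mex{} = 0
g(1) = mex{} = 0
g(2) = mex{} = 0
g(3) = mex{} = 0
g(4) = mex{0} = 1
g(5) = mex{0} = 1
g(6) = mex{0} = 1
g(7) = mex{0} = 1
g(8) = mex{0,1} = 2
g(9) = mex{0,1} = 2
g(10) = mex{0,1} = 2
g(11) = mex{1} = 0
g(12) = mex{1,2} = 0
The P-positions (g = 0) in 0..12 are 0, 1, 2, 3, 11, 12.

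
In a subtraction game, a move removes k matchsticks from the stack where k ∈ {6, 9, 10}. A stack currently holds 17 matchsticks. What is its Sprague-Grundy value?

Compute g(0), g(1), … for moves {6, 9, 10}:
k:     0  1  2  3  4  5  6  7  8  9 10 11 12 13 14 15 16 17
g(k):  0  0  0  0  0  0  1  1  1  1  1  1  2  2  2  2  0  0
So g(17) = 0.

0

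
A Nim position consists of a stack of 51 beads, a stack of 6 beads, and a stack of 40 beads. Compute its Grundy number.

Nim-sum: 51 ⊕ 6 ⊕ 40 = 29.

29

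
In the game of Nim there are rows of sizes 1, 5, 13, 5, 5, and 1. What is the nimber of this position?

8

Nim-sum: 1 XOR 5 XOR 13 XOR 5 XOR 5 XOR 1 = 8.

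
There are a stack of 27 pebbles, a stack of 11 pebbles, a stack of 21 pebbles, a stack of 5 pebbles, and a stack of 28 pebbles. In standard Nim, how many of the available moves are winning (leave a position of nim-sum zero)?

3

Bitwise XOR of the heap sizes:
  11011  (27)
  01011  (11)
  10101  (21)
  00101  (5)
  11100  (28)
  -----
  11100  (28)
The overall nim-sum is X = 28. A stack of size p has a winning move iff p XOR X < p (reduce it to p XOR X).
  27: 27 XOR 28 = 7 < 27 — winning move (to 7).
  11: 11 XOR 28 = 23 ≥ 11 — no move.
  21: 21 XOR 28 = 9 < 21 — winning move (to 9).
  5: 5 XOR 28 = 25 ≥ 5 — no move.
  28: 28 XOR 28 = 0 < 28 — winning move (to 0).
That gives 3 winning moves.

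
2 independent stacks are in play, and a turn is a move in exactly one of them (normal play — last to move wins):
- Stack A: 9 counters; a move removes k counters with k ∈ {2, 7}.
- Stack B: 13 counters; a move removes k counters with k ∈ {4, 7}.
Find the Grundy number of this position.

0

Grundy values for stack A (subtraction set {2, 7}):
k:     0  1  2  3  4  5  6  7  8  9
g(k):  0  0  1  1  0  0  1  1  2  0
So g(9) = 0.
Grundy values for stack B (subtraction set {4, 7}):
k:     0  1  2  3  4  5  6  7  8  9 10 11 12 13
g(k):  0  0  0  0  1  1  1  1  2  2  2  0  0  0
So g(13) = 0.
The value of a disjunctive sum is the nim-sum of the parts.
Combined value = 0 XOR 0 = 0.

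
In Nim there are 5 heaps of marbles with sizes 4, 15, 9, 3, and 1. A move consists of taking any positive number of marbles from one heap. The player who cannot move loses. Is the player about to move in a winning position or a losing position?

Losing position

In binary:
  0100  (4)
  1111  (15)
  1001  (9)
  0011  (3)
  0001  (1)
  ----
  0000  (0)
The nim-sum is 0, so this is a P-position: the player to move is in a losing position under optimal play.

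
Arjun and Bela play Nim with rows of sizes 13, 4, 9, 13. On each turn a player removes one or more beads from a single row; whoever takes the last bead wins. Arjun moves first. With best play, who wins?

Compute the nim-sum pairwise:
13 ^ 4 = 9
9 ^ 9 = 0
0 ^ 13 = 13
The nim-sum is 13 ≠ 0, so this is an N-position: the player to move can win; Arjun has a winning move.

Arjun wins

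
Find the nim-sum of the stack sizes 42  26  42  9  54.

37

Write each in binary and XOR column by column:
  101010  (42)
  011010  (26)
  101010  (42)
  001001  (9)
  110110  (54)
  ------
  100101  (37)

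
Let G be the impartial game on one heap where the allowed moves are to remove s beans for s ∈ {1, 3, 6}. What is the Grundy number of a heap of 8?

Build the Grundy sequence with g(k) = mex{g(k−s) : s ∈ {1, 3, 6}, s ≤ k}:
k:     0  1  2  3  4  5  6  7  8
g(k):  0  1  0  1  0  1  2  3  2
So g(8) = 2.

2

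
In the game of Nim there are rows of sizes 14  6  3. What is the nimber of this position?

11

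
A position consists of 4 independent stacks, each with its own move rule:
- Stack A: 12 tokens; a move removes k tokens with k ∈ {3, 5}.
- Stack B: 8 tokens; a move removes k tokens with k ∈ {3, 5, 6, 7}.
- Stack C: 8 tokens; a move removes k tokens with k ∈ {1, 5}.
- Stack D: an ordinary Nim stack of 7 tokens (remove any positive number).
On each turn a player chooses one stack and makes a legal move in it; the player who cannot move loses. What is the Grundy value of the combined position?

4

Build the Grundy sequence for stack A with g(k) = mex{g(k−s) : s ∈ {3, 5}, s ≤ k}:
g(0) = mex{} = 0
g(1) = mex{} = 0
g(2) = mex{} = 0
g(3) = mex{0} = 1
g(4) = mex{0} = 1
g(5) = mex{0} = 1
g(6) = mex{0,1} = 2
g(7) = mex{0,1} = 2
g(8) = mex{1} = 0
g(9) = mex{1,2} = 0
g(10) = mex{1,2} = 0
g(11) = mex{0,2} = 1
g(12) = mex{0,2} = 1
So g(12) = 1.
For stack B, compute g(0), g(1), … with moves {3, 5, 6, 7}:
g(0) = mex{} = 0
g(1) = mex{} = 0
g(2) = mex{} = 0
g(3) = mex{0} = 1
g(4) = mex{0} = 1
g(5) = mex{0} = 1
g(6) = mex{0,1} = 2
g(7) = mex{0,1} = 2
g(8) = mex{0,1} = 2
So g(8) = 2.
Grundy values for stack C (subtraction set {1, 5}):
g(0) = mex{} = 0
g(1) = mex{0} = 1
g(2) = mex{1} = 0
g(3) = mex{0} = 1
g(4) = mex{1} = 0
g(5) = mex{0} = 1
g(6) = mex{1} = 0
g(7) = mex{0} = 1
g(8) = mex{1} = 0
So g(8) = 0.
Stack D is a plain Nim stack of size 7, so its Grundy value is 7.
The value of a disjunctive sum is the nim-sum of the parts.
Combined value = 1 XOR 2 XOR 0 XOR 7 = 4.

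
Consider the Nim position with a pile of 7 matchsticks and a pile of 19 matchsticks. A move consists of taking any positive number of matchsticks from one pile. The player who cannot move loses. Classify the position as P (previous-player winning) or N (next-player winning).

N-position

In binary:
  00111  (7)
  10011  (19)
  -----
  10100  (20)
The nim-sum is 20 ≠ 0, so this is an N-position: the player to move can win.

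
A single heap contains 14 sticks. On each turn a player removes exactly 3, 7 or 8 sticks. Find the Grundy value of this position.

Grundy values for subtraction set {3, 7, 8}:
k:     0  1  2  3  4  5  6  7  8  9 10 11 12 13 14
g(k):  0  0  0  1  1  1  0  2  2  1  3  0  0  2  1
So g(14) = 1.

1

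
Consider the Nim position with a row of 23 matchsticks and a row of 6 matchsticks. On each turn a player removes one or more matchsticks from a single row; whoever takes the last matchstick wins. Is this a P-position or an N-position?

Bitwise XOR of the heap sizes:
  10111  (23)
  00110  (6)
  -----
  10001  (17)
The nim-sum is 17 ≠ 0, so this is an N-position: the player to move can win.

N-position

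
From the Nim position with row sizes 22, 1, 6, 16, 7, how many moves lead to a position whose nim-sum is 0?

Nim-sum: 22 ^ 1 ^ 6 ^ 16 ^ 7 = 6.
The overall nim-sum is X = 6. A row of size p has a winning move iff p XOR X < p (reduce it to p XOR X).
  22: 22 XOR 6 = 16 < 22 — winning move (to 16).
  1: 1 XOR 6 = 7 ≥ 1 — no move.
  6: 6 XOR 6 = 0 < 6 — winning move (to 0).
  16: 16 XOR 6 = 22 ≥ 16 — no move.
  7: 7 XOR 6 = 1 < 7 — winning move (to 1).
That gives 3 winning moves.

3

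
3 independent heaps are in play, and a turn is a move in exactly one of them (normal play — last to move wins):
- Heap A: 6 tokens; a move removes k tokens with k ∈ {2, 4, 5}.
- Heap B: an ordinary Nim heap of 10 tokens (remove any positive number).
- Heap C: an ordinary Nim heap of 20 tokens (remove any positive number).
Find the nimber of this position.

Build the Grundy sequence for heap A with g(k) = mex{g(k−s) : s ∈ {2, 4, 5}, s ≤ k}:
g(0) = mex{} = 0
g(1) = mex{} = 0
g(2) = mex{0} = 1
g(3) = mex{0} = 1
g(4) = mex{0,1} = 2
g(5) = mex{0,1} = 2
g(6) = mex{0,1,2} = 3
So g(6) = 3.
Heap B is a plain Nim heap of size 10, so its Grundy value is 10.
Heap C is a plain Nim heap of size 20, so its Grundy value is 20.
By the Sprague-Grundy theorem, the Grundy value of a sum of independent games is the XOR of the component values.
Combined value = 3 ⊕ 10 ⊕ 20 = 29.

29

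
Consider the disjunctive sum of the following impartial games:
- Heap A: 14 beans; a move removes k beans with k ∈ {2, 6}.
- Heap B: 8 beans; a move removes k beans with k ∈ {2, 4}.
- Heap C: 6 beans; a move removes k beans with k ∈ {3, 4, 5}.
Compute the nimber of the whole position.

2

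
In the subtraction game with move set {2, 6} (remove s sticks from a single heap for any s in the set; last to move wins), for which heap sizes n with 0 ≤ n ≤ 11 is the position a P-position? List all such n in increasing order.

0, 1, 4, 5, 8, 9

Grundy values for subtraction set {2, 6}:
k:     0  1  2  3  4  5  6  7  8  9 10 11
g(k):  0  0  1  1  0  0  1  1  0  0  1  1
The P-positions (g = 0) in 0..11 are 0, 1, 4, 5, 8, 9.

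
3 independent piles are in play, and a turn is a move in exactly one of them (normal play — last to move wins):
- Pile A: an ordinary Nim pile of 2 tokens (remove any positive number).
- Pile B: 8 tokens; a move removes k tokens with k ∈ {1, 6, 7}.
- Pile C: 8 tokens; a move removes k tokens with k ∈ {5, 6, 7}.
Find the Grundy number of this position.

1

Pile A is a plain Nim pile of size 2, so its Grundy value is 2.
For pile B, compute g(0), g(1), … with moves {1, 6, 7}:
k:     0  1  2  3  4  5  6  7  8
g(k):  0  1  0  1  0  1  2  3  2
So g(8) = 2.
Build the Grundy sequence for pile C with g(k) = mex{g(k−s) : s ∈ {5, 6, 7}, s ≤ k}:
g(0) = mex{} = 0
g(1) = mex{} = 0
g(2) = mex{} = 0
g(3) = mex{} = 0
g(4) = mex{} = 0
g(5) = mex{0} = 1
g(6) = mex{0} = 1
g(7) = mex{0} = 1
g(8) = mex{0} = 1
So g(8) = 1.
The value of a disjunctive sum is the nim-sum of the parts.
Combined value = 2 ⊕ 2 ⊕ 1 = 1.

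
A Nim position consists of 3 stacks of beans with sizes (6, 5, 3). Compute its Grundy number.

0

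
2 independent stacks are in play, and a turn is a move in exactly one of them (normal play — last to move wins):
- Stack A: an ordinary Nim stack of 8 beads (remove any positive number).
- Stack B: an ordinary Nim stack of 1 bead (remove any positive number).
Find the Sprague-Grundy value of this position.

Stack A is a plain Nim stack of size 8, so its Grundy value is 8.
Stack B is a plain Nim stack of size 1, so its Grundy value is 1.
By the Sprague-Grundy theorem, the Grundy value of a sum of independent games is the XOR of the component values.
Combined value = 8 ⊕ 1 = 9.

9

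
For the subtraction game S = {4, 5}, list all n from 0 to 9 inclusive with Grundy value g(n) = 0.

Compute g(0), g(1), … for moves {4, 5}:
g(0) = mex{} = 0
g(1) = mex{} = 0
g(2) = mex{} = 0
g(3) = mex{} = 0
g(4) = mex{0} = 1
g(5) = mex{0} = 1
g(6) = mex{0} = 1
g(7) = mex{0} = 1
g(8) = mex{0,1} = 2
g(9) = mex{1} = 0
The P-positions (g = 0) in 0..9 are 0, 1, 2, 3, 9.

0, 1, 2, 3, 9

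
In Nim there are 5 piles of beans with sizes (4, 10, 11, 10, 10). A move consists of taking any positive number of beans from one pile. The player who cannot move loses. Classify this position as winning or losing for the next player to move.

Winning position

Bitwise XOR of the heap sizes:
  0100  (4)
  1010  (10)
  1011  (11)
  1010  (10)
  1010  (10)
  ----
  0101  (5)
The nim-sum is 5 ≠ 0, so this is an N-position: the player to move can win.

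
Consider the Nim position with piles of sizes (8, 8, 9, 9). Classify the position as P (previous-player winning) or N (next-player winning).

In binary:
  1000  (8)
  1000  (8)
  1001  (9)
  1001  (9)
  ----
  0000  (0)
The nim-sum is 0, so this is a P-position: the player to move is in a losing position under optimal play.

P-position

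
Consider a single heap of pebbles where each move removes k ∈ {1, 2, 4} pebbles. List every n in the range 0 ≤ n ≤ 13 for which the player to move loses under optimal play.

0, 3, 6, 9, 12

Compute g(0), g(1), … for moves {1, 2, 4}:
k:     0  1  2  3  4  5  6  7  8  9 10 11 12 13
g(k):  0  1  2  0  1  2  0  1  2  0  1  2  0  1
The P-positions (g = 0) in 0..13 are 0, 3, 6, 9, 12.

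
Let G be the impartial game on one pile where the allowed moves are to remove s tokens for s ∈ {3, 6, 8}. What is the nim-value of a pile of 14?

Grundy values for subtraction set {3, 6, 8}:
g(0) = mex{} = 0
g(1) = mex{} = 0
g(2) = mex{} = 0
g(3) = mex{0} = 1
g(4) = mex{0} = 1
g(5) = mex{0} = 1
g(6) = mex{0,1} = 2
g(7) = mex{0,1} = 2
g(8) = mex{0,1} = 2
g(9) = mex{0,1,2} = 3
g(10) = mex{0,1,2} = 3
g(11) = mex{1,2} = 0
g(12) = mex{1,2,3} = 0
g(13) = mex{1,2,3} = 0
g(14) = mex{0,2} = 1
So g(14) = 1.

1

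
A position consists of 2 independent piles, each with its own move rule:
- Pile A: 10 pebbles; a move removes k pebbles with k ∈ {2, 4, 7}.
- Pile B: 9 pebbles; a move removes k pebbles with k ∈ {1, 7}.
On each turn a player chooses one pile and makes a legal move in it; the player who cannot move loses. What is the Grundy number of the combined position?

3

Grundy values for pile A (subtraction set {2, 4, 7}):
k:     0  1  2  3  4  5  6  7  8  9 10
g(k):  0  0  1  1  2  2  0  3  1  0  2
So g(10) = 2.
For pile B, compute g(0), g(1), … with moves {1, 7}:
g(0) = mex{} = 0
g(1) = mex{0} = 1
g(2) = mex{1} = 0
g(3) = mex{0} = 1
g(4) = mex{1} = 0
g(5) = mex{0} = 1
g(6) = mex{1} = 0
g(7) = mex{0} = 1
g(8) = mex{1} = 0
g(9) = mex{0} = 1
So g(9) = 1.
By the Sprague-Grundy theorem, the Grundy value of a sum of independent games is the XOR of the component values.
Combined value = 2 XOR 1 = 3.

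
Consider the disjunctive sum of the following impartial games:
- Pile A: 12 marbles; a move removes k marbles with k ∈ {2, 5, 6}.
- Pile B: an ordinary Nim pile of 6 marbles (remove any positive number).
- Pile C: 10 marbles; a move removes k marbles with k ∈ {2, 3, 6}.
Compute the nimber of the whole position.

6

Build the Grundy sequence for pile A with g(k) = mex{g(k−s) : s ∈ {2, 5, 6}, s ≤ k}:
k:     0  1  2  3  4  5  6  7  8  9 10 11 12
g(k):  0  0  1  1  0  2  1  3  0  2  1  0  0
So g(12) = 0.
Pile B is a plain Nim pile of size 6, so its Grundy value is 6.
Build the Grundy sequence for pile C with g(k) = mex{g(k−s) : s ∈ {2, 3, 6}, s ≤ k}:
k:     0  1  2  3  4  5  6  7  8  9 10
g(k):  0  0  1  1  2  0  3  1  2  0  0
So g(10) = 0.
By the Sprague-Grundy theorem, the Grundy value of a sum of independent games is the XOR of the component values.
Combined value = 0 XOR 6 XOR 0 = 6.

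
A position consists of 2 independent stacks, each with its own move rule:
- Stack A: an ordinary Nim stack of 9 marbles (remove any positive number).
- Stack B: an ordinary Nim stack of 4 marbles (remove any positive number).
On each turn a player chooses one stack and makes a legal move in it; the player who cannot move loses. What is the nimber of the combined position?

Stack A is a plain Nim stack of size 9, so its Grundy value is 9.
Stack B is a plain Nim stack of size 4, so its Grundy value is 4.
By the Sprague-Grundy theorem, the Grundy value of a sum of independent games is the XOR of the component values.
Combined value = 9 ⊕ 4 = 13.

13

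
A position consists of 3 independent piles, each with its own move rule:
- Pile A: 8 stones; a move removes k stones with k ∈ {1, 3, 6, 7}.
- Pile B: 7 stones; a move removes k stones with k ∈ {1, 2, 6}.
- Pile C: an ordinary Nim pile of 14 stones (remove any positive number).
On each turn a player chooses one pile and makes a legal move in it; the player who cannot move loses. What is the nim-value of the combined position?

12

For pile A, compute g(0), g(1), … with moves {1, 3, 6, 7}:
k:     0  1  2  3  4  5  6  7  8
g(k):  0  1  0  1  0  1  2  3  2
So g(8) = 2.
Grundy values for pile B (subtraction set {1, 2, 6}):
k:     0  1  2  3  4  5  6  7
g(k):  0  1  2  0  1  2  3  0
So g(7) = 0.
Pile C is a plain Nim pile of size 14, so its Grundy value is 14.
By the Sprague-Grundy theorem, the Grundy value of a sum of independent games is the XOR of the component values.
Combined value = 2 XOR 0 XOR 14 = 12.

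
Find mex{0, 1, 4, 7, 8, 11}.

2

The values 0, 1 are all present; 2 is the first non-negative integer missing from the set.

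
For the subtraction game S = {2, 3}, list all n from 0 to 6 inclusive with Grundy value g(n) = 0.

0, 1, 5, 6

Build the Grundy sequence with g(k) = mex{g(k−s) : s ∈ {2, 3}, s ≤ k}:
g(0) = mex{} = 0
g(1) = mex{} = 0
g(2) = mex{0} = 1
g(3) = mex{0} = 1
g(4) = mex{0,1} = 2
g(5) = mex{1} = 0
g(6) = mex{1,2} = 0
The P-positions (g = 0) in 0..6 are 0, 1, 5, 6.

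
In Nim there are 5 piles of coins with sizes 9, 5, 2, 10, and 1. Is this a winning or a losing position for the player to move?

Winning position

Compute the nim-sum pairwise:
9 XOR 5 = 12
12 XOR 2 = 14
14 XOR 10 = 4
4 XOR 1 = 5
The nim-sum is 5 ≠ 0, so this is an N-position: the player to move can win.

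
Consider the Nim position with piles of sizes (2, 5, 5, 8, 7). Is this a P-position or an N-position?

Compute the nim-sum pairwise:
2 ⊕ 5 = 7
7 ⊕ 5 = 2
2 ⊕ 8 = 10
10 ⊕ 7 = 13
The nim-sum is 13 ≠ 0, so this is an N-position: the player to move can win.

N-position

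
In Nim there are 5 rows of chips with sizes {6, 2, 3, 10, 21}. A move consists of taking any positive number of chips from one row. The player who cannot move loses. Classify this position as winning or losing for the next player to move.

Winning position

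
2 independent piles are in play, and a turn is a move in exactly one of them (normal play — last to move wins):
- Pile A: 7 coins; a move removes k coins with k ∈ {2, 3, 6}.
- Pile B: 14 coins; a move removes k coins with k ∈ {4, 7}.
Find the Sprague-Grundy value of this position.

1

Build the Grundy sequence for pile A with g(k) = mex{g(k−s) : s ∈ {2, 3, 6}, s ≤ k}:
k:     0  1  2  3  4  5  6  7
g(k):  0  0  1  1  2  0  3  1
So g(7) = 1.
Build the Grundy sequence for pile B with g(k) = mex{g(k−s) : s ∈ {4, 7}, s ≤ k}:
k:     0  1  2  3  4  5  6  7  8  9 10 11 12 13 14
g(k):  0  0  0  0  1  1  1  1  2  2  2  0  0  0  0
So g(14) = 0.
By the Sprague-Grundy theorem, the Grundy value of a sum of independent games is the XOR of the component values.
Combined value = 1 XOR 0 = 1.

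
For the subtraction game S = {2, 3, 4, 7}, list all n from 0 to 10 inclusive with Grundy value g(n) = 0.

0, 1, 6

Grundy values for subtraction set {2, 3, 4, 7}:
g(0) = mex{} = 0
g(1) = mex{} = 0
g(2) = mex{0} = 1
g(3) = mex{0} = 1
g(4) = mex{0,1} = 2
g(5) = mex{0,1} = 2
g(6) = mex{1,2} = 0
g(7) = mex{0,1,2} = 3
g(8) = mex{0,2} = 1
g(9) = mex{0,1,2,3} = 4
g(10) = mex{0,1,3} = 2
The P-positions (g = 0) in 0..10 are 0, 1, 6.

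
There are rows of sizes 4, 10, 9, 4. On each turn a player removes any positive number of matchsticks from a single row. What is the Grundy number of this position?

3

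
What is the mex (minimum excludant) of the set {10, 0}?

1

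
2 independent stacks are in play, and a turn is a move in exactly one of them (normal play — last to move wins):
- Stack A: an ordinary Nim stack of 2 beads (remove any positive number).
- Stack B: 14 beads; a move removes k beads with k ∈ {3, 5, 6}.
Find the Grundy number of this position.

3

Stack A is a plain Nim stack of size 2, so its Grundy value is 2.
Build the Grundy sequence for stack B with g(k) = mex{g(k−s) : s ∈ {3, 5, 6}, s ≤ k}:
k:     0  1  2  3  4  5  6  7  8  9 10 11 12 13 14
g(k):  0  0  0  1  1  1  2  2  2  0  0  0  1  1  1
So g(14) = 1.
The value of a disjunctive sum is the nim-sum of the parts.
Combined value = 2 ⊕ 1 = 3.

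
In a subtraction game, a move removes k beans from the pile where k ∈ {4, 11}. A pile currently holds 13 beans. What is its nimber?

Grundy values for subtraction set {4, 11}:
g(0) = mex{} = 0
g(1) = mex{} = 0
g(2) = mex{} = 0
g(3) = mex{} = 0
g(4) = mex{0} = 1
g(5) = mex{0} = 1
g(6) = mex{0} = 1
g(7) = mex{0} = 1
g(8) = mex{1} = 0
g(9) = mex{1} = 0
g(10) = mex{1} = 0
g(11) = mex{0,1} = 2
g(12) = mex{0} = 1
g(13) = mex{0} = 1
So g(13) = 1.

1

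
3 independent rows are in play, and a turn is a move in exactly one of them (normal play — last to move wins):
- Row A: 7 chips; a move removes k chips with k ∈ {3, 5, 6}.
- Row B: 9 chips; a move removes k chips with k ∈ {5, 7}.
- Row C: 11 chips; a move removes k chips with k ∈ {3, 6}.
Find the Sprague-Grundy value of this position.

3

For row A, compute g(0), g(1), … with moves {3, 5, 6}:
k:     0  1  2  3  4  5  6  7
g(k):  0  0  0  1  1  1  2  2
So g(7) = 2.
Grundy values for row B (subtraction set {5, 7}):
k:     0  1  2  3  4  5  6  7  8  9
g(k):  0  0  0  0  0  1  1  1  1  1
So g(9) = 1.
For row C, compute g(0), g(1), … with moves {3, 6}:
g(0) = mex{} = 0
g(1) = mex{} = 0
g(2) = mex{} = 0
g(3) = mex{0} = 1
g(4) = mex{0} = 1
g(5) = mex{0} = 1
g(6) = mex{0,1} = 2
g(7) = mex{0,1} = 2
g(8) = mex{0,1} = 2
g(9) = mex{1,2} = 0
g(10) = mex{1,2} = 0
g(11) = mex{1,2} = 0
So g(11) = 0.
The value of a disjunctive sum is the nim-sum of the parts.
Combined value = 2 XOR 1 XOR 0 = 3.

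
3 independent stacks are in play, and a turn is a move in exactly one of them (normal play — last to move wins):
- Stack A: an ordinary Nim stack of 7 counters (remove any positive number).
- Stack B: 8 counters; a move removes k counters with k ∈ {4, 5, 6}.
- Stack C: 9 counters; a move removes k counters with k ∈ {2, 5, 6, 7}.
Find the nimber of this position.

7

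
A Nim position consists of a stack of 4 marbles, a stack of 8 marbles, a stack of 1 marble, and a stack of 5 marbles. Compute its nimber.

8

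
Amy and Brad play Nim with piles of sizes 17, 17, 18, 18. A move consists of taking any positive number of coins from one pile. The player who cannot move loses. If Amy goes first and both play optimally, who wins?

Brad wins

In binary:
  10001  (17)
  10001  (17)
  10010  (18)
  10010  (18)
  -----
  00000  (0)
The nim-sum is 0, so this is a P-position: the player to move is in a losing position under optimal play; Amy is about to move from it and so loses — Brad wins.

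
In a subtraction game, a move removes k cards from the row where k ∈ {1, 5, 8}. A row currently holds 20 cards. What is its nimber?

1

Build the Grundy sequence with g(k) = mex{g(k−s) : s ∈ {1, 5, 8}, s ≤ k}:
k:     0  1  2  3  4  5  6  7  8  9 10 11 12 13 14 15 16 17 18 19 20
g(k):  0  1  0  1  0  1  0  1  2  3  2  3  2  0  1  0  1  0  1  0  1
So g(20) = 1.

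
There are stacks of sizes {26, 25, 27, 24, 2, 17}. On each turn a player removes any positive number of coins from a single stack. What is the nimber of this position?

19

Nim-sum: 26 ⊕ 25 ⊕ 27 ⊕ 24 ⊕ 2 ⊕ 17 = 19.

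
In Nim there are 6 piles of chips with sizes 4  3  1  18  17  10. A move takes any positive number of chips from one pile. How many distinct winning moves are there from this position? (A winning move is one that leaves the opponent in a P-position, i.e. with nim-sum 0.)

Compute the nim-sum pairwise:
4 ^ 3 = 7
7 ^ 1 = 6
6 ^ 18 = 20
20 ^ 17 = 5
5 ^ 10 = 15
The overall nim-sum is X = 15. A pile of size p has a winning move iff p XOR X < p (reduce it to p XOR X).
  4: 4 XOR 15 = 11 ≥ 4 — no move.
  3: 3 XOR 15 = 12 ≥ 3 — no move.
  1: 1 XOR 15 = 14 ≥ 1 — no move.
  18: 18 XOR 15 = 29 ≥ 18 — no move.
  17: 17 XOR 15 = 30 ≥ 17 — no move.
  10: 10 XOR 15 = 5 < 10 — winning move (to 5).
That gives 1 winning move.

1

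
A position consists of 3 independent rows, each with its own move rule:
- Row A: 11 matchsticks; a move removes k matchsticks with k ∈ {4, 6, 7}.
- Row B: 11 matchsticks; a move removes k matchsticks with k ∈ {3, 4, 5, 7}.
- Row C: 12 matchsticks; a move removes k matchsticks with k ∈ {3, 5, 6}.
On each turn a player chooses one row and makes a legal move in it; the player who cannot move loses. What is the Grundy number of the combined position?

1

For row A, compute g(0), g(1), … with moves {4, 6, 7}:
k:     0  1  2  3  4  5  6  7  8  9 10 11
g(k):  0  0  0  0  1  1  1  1  2  2  2  0
So g(11) = 0.
For row B, compute g(0), g(1), … with moves {3, 4, 5, 7}:
k:     0  1  2  3  4  5  6  7  8  9 10 11
g(k):  0  0  0  1  1  1  2  2  2  3  0  0
So g(11) = 0.
Build the Grundy sequence for row C with g(k) = mex{g(k−s) : s ∈ {3, 5, 6}, s ≤ k}:
k:     0  1  2  3  4  5  6  7  8  9 10 11 12
g(k):  0  0  0  1  1  1  2  2  2  0  0  0  1
So g(12) = 1.
The value of a disjunctive sum is the nim-sum of the parts.
Combined value = 0 ⊕ 0 ⊕ 1 = 1.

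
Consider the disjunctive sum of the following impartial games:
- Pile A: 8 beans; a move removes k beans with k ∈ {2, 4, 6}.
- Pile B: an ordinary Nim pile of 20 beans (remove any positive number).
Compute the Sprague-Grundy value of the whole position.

20

For pile A, compute g(0), g(1), … with moves {2, 4, 6}:
g(0) = mex{} = 0
g(1) = mex{} = 0
g(2) = mex{0} = 1
g(3) = mex{0} = 1
g(4) = mex{0,1} = 2
g(5) = mex{0,1} = 2
g(6) = mex{0,1,2} = 3
g(7) = mex{0,1,2} = 3
g(8) = mex{1,2,3} = 0
So g(8) = 0.
Pile B is a plain Nim pile of size 20, so its Grundy value is 20.
By the Sprague-Grundy theorem, the Grundy value of a sum of independent games is the XOR of the component values.
Combined value = 0 ⊕ 20 = 20.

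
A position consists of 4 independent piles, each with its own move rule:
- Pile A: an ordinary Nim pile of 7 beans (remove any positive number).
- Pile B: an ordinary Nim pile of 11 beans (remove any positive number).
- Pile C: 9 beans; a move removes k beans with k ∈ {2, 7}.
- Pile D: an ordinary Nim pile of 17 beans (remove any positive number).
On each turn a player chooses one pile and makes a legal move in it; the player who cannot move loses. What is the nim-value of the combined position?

Pile A is a plain Nim pile of size 7, so its Grundy value is 7.
Pile B is a plain Nim pile of size 11, so its Grundy value is 11.
Grundy values for pile C (subtraction set {2, 7}):
k:     0  1  2  3  4  5  6  7  8  9
g(k):  0  0  1  1  0  0  1  1  2  0
So g(9) = 0.
Pile D is a plain Nim pile of size 17, so its Grundy value is 17.
By the Sprague-Grundy theorem, the Grundy value of a sum of independent games is the XOR of the component values.
Combined value = 7 XOR 11 XOR 0 XOR 17 = 29.

29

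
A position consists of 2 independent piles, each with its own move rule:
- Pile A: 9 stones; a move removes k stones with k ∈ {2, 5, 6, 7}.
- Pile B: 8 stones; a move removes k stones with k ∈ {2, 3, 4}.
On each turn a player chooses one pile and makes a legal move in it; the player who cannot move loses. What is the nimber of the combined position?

3

Build the Grundy sequence for pile A with g(k) = mex{g(k−s) : s ∈ {2, 5, 6, 7}, s ≤ k}:
g(0) = mex{} = 0
g(1) = mex{} = 0
g(2) = mex{0} = 1
g(3) = mex{0} = 1
g(4) = mex{1} = 0
g(5) = mex{0,1} = 2
g(6) = mex{0} = 1
g(7) = mex{0,1,2} = 3
g(8) = mex{0,1} = 2
g(9) = mex{0,1,3} = 2
So g(9) = 2.
Build the Grundy sequence for pile B with g(k) = mex{g(k−s) : s ∈ {2, 3, 4}, s ≤ k}:
k:     0  1  2  3  4  5  6  7  8
g(k):  0  0  1  1  2  2  0  0  1
So g(8) = 1.
By the Sprague-Grundy theorem, the Grundy value of a sum of independent games is the XOR of the component values.
Combined value = 2 ⊕ 1 = 3.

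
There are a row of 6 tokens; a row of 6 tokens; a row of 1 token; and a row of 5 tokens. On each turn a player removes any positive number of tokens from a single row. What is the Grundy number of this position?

4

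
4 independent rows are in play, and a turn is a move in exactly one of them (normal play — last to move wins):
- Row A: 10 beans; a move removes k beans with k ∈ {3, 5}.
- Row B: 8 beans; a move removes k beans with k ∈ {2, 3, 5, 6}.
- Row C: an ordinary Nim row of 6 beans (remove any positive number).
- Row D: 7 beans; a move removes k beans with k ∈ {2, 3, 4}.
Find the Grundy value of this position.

6

Grundy values for row A (subtraction set {3, 5}):
k:     0  1  2  3  4  5  6  7  8  9 10
g(k):  0  0  0  1  1  1  2  2  0  0  0
So g(10) = 0.
For row B, compute g(0), g(1), … with moves {2, 3, 5, 6}:
k:     0  1  2  3  4  5  6  7  8
g(k):  0  0  1  1  2  2  3  3  0
So g(8) = 0.
Row C is a plain Nim row of size 6, so its Grundy value is 6.
Build the Grundy sequence for row D with g(k) = mex{g(k−s) : s ∈ {2, 3, 4}, s ≤ k}:
k:     0  1  2  3  4  5  6  7
g(k):  0  0  1  1  2  2  0  0
So g(7) = 0.
The value of a disjunctive sum is the nim-sum of the parts.
Combined value = 0 ⊕ 0 ⊕ 6 ⊕ 0 = 6.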